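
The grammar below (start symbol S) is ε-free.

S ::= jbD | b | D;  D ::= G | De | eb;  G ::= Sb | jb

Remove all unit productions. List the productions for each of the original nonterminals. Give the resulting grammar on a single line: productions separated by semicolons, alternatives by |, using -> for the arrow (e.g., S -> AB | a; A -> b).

Unit productions: D->G, S->D.
Unit pairs (A ⇒* B via units): (D,G), (S,D), (S,G).
S: inherits non-unit rules of {D, G, S} → De | Sb | b | eb | jb | jbD.
D: inherits non-unit rules of {D, G} → De | Sb | eb | jb.
G: inherits non-unit rules of {G} → Sb | jb.

S -> b | De | Sb | eb | jb | jbD; D -> De | Sb | eb | jb; G -> Sb | jb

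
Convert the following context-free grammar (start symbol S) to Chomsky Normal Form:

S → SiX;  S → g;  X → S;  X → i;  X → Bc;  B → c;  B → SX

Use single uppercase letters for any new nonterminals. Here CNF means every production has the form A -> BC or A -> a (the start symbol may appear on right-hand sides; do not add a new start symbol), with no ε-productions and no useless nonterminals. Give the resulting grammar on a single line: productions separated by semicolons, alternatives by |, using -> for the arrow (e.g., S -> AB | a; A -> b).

S -> g | SD; A -> i; B -> c | SX; C -> c; D -> AX; E -> AX; X -> g | i | BC | SE

No ε-productions.
After unit-elimination: S -> g | SiX; B -> c | SX; X -> g | i | Bc | SiX.
TERM: introduce C -> c, A -> i and substitute in every rule of length ≥2.
BIN: S -> SAX becomes S -> SD, D -> AX; X -> SAX becomes X -> SE, E -> AX.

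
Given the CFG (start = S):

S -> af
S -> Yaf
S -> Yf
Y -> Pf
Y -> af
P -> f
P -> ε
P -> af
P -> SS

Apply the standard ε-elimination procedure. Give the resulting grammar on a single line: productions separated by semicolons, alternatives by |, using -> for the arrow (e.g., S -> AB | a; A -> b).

Nullable set: {P}.
Drop P -> ε.
Y -> Pf: P nullable, giving Pf | f.
Unchanged (no nullable symbols): S -> Yaf; S -> Yf; S -> af; P -> SS; P -> af; P -> f; Y -> af.

S -> Yf | af | Yaf; P -> f | SS | af; Y -> f | Pf | af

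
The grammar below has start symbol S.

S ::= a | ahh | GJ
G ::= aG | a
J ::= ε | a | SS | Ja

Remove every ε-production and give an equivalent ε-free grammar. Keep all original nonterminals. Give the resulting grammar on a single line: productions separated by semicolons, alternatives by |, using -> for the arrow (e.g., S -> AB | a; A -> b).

Nullable set: {J}.
S -> GJ: J nullable, giving G | GJ.
Drop J -> ε.
J -> Ja: J nullable, giving Ja | a.
Unchanged (no nullable symbols): S -> a; S -> ahh; G -> a; G -> aG; J -> SS; J -> a.

S -> G | a | GJ | ahh; G -> a | aG; J -> a | Ja | SS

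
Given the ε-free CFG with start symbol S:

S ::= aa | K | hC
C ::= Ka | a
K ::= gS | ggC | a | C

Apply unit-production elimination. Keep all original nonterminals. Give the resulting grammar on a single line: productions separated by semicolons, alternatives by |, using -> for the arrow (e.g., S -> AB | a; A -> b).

Unit productions: K->C, S->K.
Unit pairs (A ⇒* B via units): (K,C), (S,C), (S,K).
S: inherits non-unit rules of {C, K, S} → Ka | a | aa | gS | ggC | hC.
C: inherits non-unit rules of {C} → Ka | a.
K: inherits non-unit rules of {C, K} → Ka | a | gS | ggC.

S -> a | Ka | aa | gS | hC | ggC; C -> a | Ka; K -> a | Ka | gS | ggC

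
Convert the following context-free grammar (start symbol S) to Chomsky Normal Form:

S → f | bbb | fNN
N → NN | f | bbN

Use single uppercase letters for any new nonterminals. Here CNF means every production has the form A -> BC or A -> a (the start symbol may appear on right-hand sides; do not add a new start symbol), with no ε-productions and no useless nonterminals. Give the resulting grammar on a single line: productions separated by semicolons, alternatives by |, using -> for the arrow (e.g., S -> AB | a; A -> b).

No ε-productions.
No unit productions to eliminate.
TERM: introduce A -> b, B -> f and substitute in every rule of length ≥2.
BIN: N -> AAN becomes N -> AC, C -> AN; S -> AAA becomes S -> AD, D -> AA; S -> BNN becomes S -> BE, E -> NN.

S -> f | AD | BE; A -> b; B -> f; C -> AN; D -> AA; E -> NN; N -> f | AC | NN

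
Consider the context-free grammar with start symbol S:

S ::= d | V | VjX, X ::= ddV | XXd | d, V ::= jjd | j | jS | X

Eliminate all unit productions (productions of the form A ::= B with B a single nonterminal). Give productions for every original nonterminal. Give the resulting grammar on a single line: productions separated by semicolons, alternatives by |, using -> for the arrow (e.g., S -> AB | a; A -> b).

S -> d | j | jS | VjX | XXd | ddV | jjd; V -> d | j | jS | XXd | ddV | jjd; X -> d | XXd | ddV

Unit productions: S->V, V->X.
Unit pairs (A ⇒* B via units): (S,V), (S,X), (V,X).
S: inherits non-unit rules of {S, V, X} → VjX | XXd | d | ddV | j | jS | jjd.
V: inherits non-unit rules of {V, X} → XXd | d | ddV | j | jS | jjd.
X: inherits non-unit rules of {X} → XXd | d | ddV.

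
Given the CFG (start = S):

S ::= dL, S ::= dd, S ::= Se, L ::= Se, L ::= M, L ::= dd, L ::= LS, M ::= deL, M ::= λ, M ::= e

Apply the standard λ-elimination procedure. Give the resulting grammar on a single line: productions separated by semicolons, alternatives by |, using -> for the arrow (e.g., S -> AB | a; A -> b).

S -> d | Se | dL | dd; L -> M | S | LS | Se | dd; M -> e | de | deL

Nullable set: {L, M}.
S -> dL: L nullable, giving d | dL.
L -> LS: L nullable, giving LS | S.
L -> M: M nullable, giving M.
Drop M -> λ.
M -> deL: L nullable, giving de | deL.
Unchanged (no nullable symbols): S -> Se; S -> dd; L -> Se; L -> dd; M -> e.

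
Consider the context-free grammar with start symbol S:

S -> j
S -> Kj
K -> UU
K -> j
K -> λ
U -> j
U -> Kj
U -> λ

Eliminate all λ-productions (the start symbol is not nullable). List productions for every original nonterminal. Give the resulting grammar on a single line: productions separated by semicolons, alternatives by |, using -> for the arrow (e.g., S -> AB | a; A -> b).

S -> j | Kj; K -> U | j | UU; U -> j | Kj

Nullable set: {K, U}.
S -> Kj: K nullable, giving Kj | j.
Drop K -> λ.
K -> UU: U, U nullable, giving U | UU.
Drop U -> λ.
U -> Kj: K nullable, giving Kj | j.
Unchanged (no nullable symbols): S -> j; K -> j; U -> j.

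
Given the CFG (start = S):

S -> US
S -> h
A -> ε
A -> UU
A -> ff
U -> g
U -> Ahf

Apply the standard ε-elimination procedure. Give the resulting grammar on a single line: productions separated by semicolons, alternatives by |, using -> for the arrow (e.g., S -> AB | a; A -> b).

S -> h | US; A -> UU | ff; U -> g | hf | Ahf

Nullable set: {A}.
Drop A -> ε.
U -> Ahf: A nullable, giving Ahf | hf.
Unchanged (no nullable symbols): S -> US; S -> h; A -> UU; A -> ff; U -> g.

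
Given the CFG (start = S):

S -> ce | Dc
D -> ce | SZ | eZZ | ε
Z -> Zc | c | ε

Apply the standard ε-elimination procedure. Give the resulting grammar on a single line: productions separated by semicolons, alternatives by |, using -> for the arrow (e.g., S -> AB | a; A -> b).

Nullable set: {D, Z}.
S -> Dc: D nullable, giving Dc | c.
Drop D -> ε.
D -> SZ: Z nullable, giving S | SZ.
D -> eZZ: Z, Z nullable, giving e | eZ | eZZ.
Drop Z -> ε.
Z -> Zc: Z nullable, giving Zc | c.
Unchanged (no nullable symbols): S -> ce; D -> ce; Z -> c.

S -> c | Dc | ce; D -> S | e | SZ | ce | eZ | eZZ; Z -> c | Zc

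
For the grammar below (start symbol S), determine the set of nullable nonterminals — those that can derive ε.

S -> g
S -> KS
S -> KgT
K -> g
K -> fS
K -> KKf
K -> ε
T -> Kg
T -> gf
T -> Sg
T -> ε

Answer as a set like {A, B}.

Directly nullable (have an ε-rule): {K, T}.
Not nullable: S — each has a terminal in every rule's right-hand side or depends on a non-nullable symbol.

{K, T}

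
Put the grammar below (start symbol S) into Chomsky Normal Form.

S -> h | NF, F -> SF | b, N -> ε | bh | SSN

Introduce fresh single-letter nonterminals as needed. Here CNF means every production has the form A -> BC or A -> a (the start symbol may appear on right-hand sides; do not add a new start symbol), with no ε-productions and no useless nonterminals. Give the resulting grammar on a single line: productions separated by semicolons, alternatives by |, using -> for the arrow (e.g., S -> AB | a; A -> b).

S -> b | h | NF | SF; A -> b; B -> h; C -> SN; F -> b | SF; N -> AB | SC | SS

Nullable: {N}; after ε-elimination: S -> F | h | NF; F -> b | SF; N -> SS | bh | SSN.
After unit-elimination: S -> b | h | NF | SF; F -> b | SF; N -> SS | bh | SSN.
TERM: introduce A -> b, B -> h and substitute in every rule of length ≥2.
BIN: N -> SSN becomes N -> SC, C -> SN.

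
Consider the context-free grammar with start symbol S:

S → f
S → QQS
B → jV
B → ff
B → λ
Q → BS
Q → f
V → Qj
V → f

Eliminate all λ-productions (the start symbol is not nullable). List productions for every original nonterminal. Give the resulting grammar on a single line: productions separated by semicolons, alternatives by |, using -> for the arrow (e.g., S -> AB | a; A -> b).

Nullable set: {B}.
Drop B -> λ.
Q -> BS: B nullable, giving BS | S.
Unchanged (no nullable symbols): S -> QQS; S -> f; B -> ff; B -> jV; Q -> f; V -> Qj; V -> f.

S -> f | QQS; B -> ff | jV; Q -> S | f | BS; V -> f | Qj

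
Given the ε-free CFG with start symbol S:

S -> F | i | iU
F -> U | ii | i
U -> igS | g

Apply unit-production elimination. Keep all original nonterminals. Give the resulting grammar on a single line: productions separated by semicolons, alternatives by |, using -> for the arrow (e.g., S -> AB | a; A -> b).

Unit productions: F->U, S->F.
Unit pairs (A ⇒* B via units): (F,U), (S,F), (S,U).
S: inherits non-unit rules of {F, S, U} → g | i | iU | igS | ii.
F: inherits non-unit rules of {F, U} → g | i | igS | ii.
U: inherits non-unit rules of {U} → g | igS.

S -> g | i | iU | ii | igS; F -> g | i | ii | igS; U -> g | igS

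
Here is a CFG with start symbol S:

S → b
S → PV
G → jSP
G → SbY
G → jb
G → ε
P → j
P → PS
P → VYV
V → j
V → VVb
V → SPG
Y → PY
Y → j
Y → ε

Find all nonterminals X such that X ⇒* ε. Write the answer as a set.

Directly nullable (have an ε-rule): {G, Y}.
Not nullable: P, S, V — each has a terminal in every rule's right-hand side or depends on a non-nullable symbol.

{G, Y}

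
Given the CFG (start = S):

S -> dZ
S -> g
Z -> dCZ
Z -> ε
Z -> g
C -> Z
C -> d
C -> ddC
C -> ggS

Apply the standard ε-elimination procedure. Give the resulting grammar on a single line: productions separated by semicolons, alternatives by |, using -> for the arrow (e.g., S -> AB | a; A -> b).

S -> d | g | dZ; C -> Z | d | dd | ddC | ggS; Z -> d | g | dC | dZ | dCZ

Nullable set: {C, Z}.
S -> dZ: Z nullable, giving d | dZ.
C -> Z: Z nullable, giving Z.
C -> ddC: C nullable, giving dd | ddC.
Drop Z -> ε.
Z -> dCZ: C, Z nullable, giving d | dC | dCZ | dZ.
Unchanged (no nullable symbols): S -> g; C -> d; C -> ggS; Z -> g.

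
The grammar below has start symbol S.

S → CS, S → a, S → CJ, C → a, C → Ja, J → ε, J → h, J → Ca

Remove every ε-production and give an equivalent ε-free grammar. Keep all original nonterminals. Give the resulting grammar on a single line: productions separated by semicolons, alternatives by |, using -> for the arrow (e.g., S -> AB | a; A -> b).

S -> C | a | CJ | CS; C -> a | Ja; J -> h | Ca

Nullable set: {J}.
S -> CJ: J nullable, giving C | CJ.
C -> Ja: J nullable, giving Ja | a.
Drop J -> ε.
Unchanged (no nullable symbols): S -> CS; S -> a; C -> a; J -> Ca; J -> h.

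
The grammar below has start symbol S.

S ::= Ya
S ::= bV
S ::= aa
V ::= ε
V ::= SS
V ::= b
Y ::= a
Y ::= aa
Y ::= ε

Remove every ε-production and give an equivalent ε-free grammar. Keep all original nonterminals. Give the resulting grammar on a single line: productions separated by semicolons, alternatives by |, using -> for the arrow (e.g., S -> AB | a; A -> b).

Nullable set: {V, Y}.
S -> Ya: Y nullable, giving Ya | a.
S -> bV: V nullable, giving b | bV.
Drop V -> ε.
Drop Y -> ε.
Unchanged (no nullable symbols): S -> aa; V -> SS; V -> b; Y -> a; Y -> aa.

S -> a | b | Ya | aa | bV; V -> b | SS; Y -> a | aa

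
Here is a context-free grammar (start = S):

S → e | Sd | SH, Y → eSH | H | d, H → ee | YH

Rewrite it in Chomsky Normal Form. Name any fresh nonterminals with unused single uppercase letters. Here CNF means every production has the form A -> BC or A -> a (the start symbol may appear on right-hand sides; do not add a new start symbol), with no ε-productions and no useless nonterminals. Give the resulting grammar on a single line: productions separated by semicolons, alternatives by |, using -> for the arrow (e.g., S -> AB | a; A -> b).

No ε-productions.
After unit-elimination: S -> e | SH | Sd; H -> YH | ee; Y -> d | YH | ee | eSH.
TERM: introduce B -> d, A -> e and substitute in every rule of length ≥2.
BIN: Y -> ASH becomes Y -> AC, C -> SH.

S -> e | SB | SH; A -> e; B -> d; C -> SH; H -> AA | YH; Y -> d | AA | AC | YH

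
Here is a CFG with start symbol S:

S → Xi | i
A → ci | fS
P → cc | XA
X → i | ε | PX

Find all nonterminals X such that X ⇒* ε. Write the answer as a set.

{X}

Directly nullable (have an ε-rule): {X}.
Not nullable: A, P, S — each has a terminal in every rule's right-hand side or depends on a non-nullable symbol.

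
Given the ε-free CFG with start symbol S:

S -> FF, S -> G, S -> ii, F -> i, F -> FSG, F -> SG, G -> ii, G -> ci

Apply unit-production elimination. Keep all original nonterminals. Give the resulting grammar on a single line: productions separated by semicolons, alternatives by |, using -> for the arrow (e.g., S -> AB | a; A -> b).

S -> FF | ci | ii; F -> i | SG | FSG; G -> ci | ii

Unit productions: S->G.
Unit pairs (A ⇒* B via units): (S,G).
S: inherits non-unit rules of {G, S} → FF | ci | ii.
F: inherits non-unit rules of {F} → FSG | SG | i.
G: inherits non-unit rules of {G} → ci | ii.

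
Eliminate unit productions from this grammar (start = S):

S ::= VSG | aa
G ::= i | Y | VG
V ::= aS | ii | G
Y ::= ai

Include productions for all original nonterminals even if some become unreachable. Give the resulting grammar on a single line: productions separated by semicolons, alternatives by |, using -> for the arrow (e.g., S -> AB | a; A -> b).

Unit productions: G->Y, V->G.
Unit pairs (A ⇒* B via units): (G,Y), (V,G), (V,Y).
S: inherits non-unit rules of {S} → VSG | aa.
G: inherits non-unit rules of {G, Y} → VG | ai | i.
V: inherits non-unit rules of {G, V, Y} → VG | aS | ai | i | ii.
Y: inherits non-unit rules of {Y} → ai.

S -> aa | VSG; G -> i | VG | ai; V -> i | VG | aS | ai | ii; Y -> ai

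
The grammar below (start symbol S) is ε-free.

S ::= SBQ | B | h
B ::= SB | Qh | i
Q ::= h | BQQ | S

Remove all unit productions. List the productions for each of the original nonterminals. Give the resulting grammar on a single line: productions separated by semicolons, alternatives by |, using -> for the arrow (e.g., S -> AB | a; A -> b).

S -> h | i | Qh | SB | SBQ; B -> i | Qh | SB; Q -> h | i | Qh | SB | BQQ | SBQ

Unit productions: Q->S, S->B.
Unit pairs (A ⇒* B via units): (Q,B), (Q,S), (S,B).
S: inherits non-unit rules of {B, S} → Qh | SB | SBQ | h | i.
B: inherits non-unit rules of {B} → Qh | SB | i.
Q: inherits non-unit rules of {B, Q, S} → BQQ | Qh | SB | SBQ | h | i.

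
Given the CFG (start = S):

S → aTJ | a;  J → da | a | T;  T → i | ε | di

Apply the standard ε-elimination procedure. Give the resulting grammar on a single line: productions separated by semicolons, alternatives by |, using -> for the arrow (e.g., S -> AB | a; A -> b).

Nullable set: {J, T}.
S -> aTJ: T, J nullable, giving a | aJ | aT | aTJ.
J -> T: T nullable, giving T.
Drop T -> ε.
Unchanged (no nullable symbols): S -> a; J -> a; J -> da; T -> di; T -> i.

S -> a | aJ | aT | aTJ; J -> T | a | da; T -> i | di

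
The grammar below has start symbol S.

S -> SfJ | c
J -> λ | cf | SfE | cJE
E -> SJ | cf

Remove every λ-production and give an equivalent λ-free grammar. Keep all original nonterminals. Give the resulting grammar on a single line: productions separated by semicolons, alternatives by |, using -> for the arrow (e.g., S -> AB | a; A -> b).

S -> c | Sf | SfJ; E -> S | SJ | cf; J -> cE | cf | SfE | cJE

Nullable set: {J}.
S -> SfJ: J nullable, giving Sf | SfJ.
E -> SJ: J nullable, giving S | SJ.
Drop J -> λ.
J -> cJE: J nullable, giving cE | cJE.
Unchanged (no nullable symbols): S -> c; E -> cf; J -> SfE; J -> cf.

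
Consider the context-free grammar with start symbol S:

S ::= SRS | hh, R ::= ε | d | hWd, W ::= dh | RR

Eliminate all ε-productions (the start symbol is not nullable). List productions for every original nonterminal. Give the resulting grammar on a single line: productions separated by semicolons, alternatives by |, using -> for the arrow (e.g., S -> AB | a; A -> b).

S -> SS | hh | SRS; R -> d | hd | hWd; W -> R | RR | dh

Nullable set: {R, W}.
S -> SRS: R nullable, giving SRS | SS.
Drop R -> ε.
R -> hWd: W nullable, giving hWd | hd.
W -> RR: R, R nullable, giving R | RR.
Unchanged (no nullable symbols): S -> hh; R -> d; W -> dh.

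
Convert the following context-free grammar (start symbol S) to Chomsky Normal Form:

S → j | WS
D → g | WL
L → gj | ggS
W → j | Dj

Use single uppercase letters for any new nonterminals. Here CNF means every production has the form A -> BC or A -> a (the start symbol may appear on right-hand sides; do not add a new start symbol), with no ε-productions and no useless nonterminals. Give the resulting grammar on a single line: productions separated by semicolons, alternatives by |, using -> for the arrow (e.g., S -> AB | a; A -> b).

No ε-productions.
No unit productions to eliminate.
TERM: introduce A -> g, B -> j and substitute in every rule of length ≥2.
BIN: L -> AAS becomes L -> AC, C -> AS.

S -> j | WS; A -> g; B -> j; C -> AS; D -> g | WL; L -> AB | AC; W -> j | DB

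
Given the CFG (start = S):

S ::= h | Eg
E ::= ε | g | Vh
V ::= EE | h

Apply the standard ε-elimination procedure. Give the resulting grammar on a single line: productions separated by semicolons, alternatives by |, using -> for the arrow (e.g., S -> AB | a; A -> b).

Nullable set: {E, V}.
S -> Eg: E nullable, giving Eg | g.
Drop E -> ε.
E -> Vh: V nullable, giving Vh | h.
V -> EE: E, E nullable, giving E | EE.
Unchanged (no nullable symbols): S -> h; E -> g; V -> h.

S -> g | h | Eg; E -> g | h | Vh; V -> E | h | EE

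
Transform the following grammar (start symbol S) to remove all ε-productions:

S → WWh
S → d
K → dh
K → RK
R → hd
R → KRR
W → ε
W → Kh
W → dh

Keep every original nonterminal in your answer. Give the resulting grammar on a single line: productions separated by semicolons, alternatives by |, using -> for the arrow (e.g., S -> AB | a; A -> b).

Nullable set: {W}.
S -> WWh: W, W nullable, giving WWh | Wh | h.
Drop W -> ε.
Unchanged (no nullable symbols): S -> d; K -> RK; K -> dh; R -> KRR; R -> hd; W -> Kh; W -> dh.

S -> d | h | Wh | WWh; K -> RK | dh; R -> hd | KRR; W -> Kh | dh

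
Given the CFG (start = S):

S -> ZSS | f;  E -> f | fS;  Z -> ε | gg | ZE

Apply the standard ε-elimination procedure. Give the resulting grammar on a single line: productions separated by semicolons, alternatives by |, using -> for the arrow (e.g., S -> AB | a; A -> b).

S -> f | SS | ZSS; E -> f | fS; Z -> E | ZE | gg

Nullable set: {Z}.
S -> ZSS: Z nullable, giving SS | ZSS.
Drop Z -> ε.
Z -> ZE: Z nullable, giving E | ZE.
Unchanged (no nullable symbols): S -> f; E -> f; E -> fS; Z -> gg.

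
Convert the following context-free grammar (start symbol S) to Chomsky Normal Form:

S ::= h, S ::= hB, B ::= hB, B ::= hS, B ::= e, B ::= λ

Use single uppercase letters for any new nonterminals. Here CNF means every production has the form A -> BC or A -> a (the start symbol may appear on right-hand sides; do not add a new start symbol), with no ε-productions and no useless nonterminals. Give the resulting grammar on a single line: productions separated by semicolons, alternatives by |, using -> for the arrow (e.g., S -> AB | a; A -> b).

Nullable: {B}; after ε-elimination: S -> h | hB; B -> e | h | hB | hS.
No unit productions to eliminate.
TERM: introduce A -> h and substitute in every rule of length ≥2.

S -> h | AB; A -> h; B -> e | h | AB | AS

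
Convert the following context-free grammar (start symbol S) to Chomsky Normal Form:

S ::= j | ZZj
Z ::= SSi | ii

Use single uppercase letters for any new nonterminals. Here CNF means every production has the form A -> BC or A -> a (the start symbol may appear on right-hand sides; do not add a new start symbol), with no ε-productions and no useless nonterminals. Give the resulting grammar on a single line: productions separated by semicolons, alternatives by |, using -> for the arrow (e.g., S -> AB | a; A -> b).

No ε-productions.
No unit productions to eliminate.
TERM: introduce B -> i, A -> j and substitute in every rule of length ≥2.
BIN: S -> ZZA becomes S -> ZC, C -> ZA; Z -> SSB becomes Z -> SD, D -> SB.

S -> j | ZC; A -> j; B -> i; C -> ZA; D -> SB; Z -> BB | SD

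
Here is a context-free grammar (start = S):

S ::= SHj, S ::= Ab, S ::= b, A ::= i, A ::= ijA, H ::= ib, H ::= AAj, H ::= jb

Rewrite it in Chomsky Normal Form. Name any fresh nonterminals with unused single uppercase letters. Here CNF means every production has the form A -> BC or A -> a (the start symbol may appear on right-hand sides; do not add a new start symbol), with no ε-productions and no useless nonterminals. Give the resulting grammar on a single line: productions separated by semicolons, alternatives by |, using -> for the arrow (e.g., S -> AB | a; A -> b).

S -> b | AD | SG; A -> i | BE; B -> i; C -> j; D -> b; E -> CA; F -> AC; G -> HC; H -> AF | BD | CD

No ε-productions.
No unit productions to eliminate.
TERM: introduce D -> b, B -> i, C -> j and substitute in every rule of length ≥2.
BIN: A -> BCA becomes A -> BE, E -> CA; H -> AAC becomes H -> AF, F -> AC; S -> SHC becomes S -> SG, G -> HC.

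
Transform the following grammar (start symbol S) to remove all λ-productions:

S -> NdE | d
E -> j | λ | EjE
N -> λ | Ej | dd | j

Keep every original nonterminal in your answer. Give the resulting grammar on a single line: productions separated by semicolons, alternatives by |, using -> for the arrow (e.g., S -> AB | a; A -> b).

Nullable set: {E, N}.
S -> NdE: N, E nullable, giving Nd | NdE | d | dE.
Drop E -> λ.
E -> EjE: E, E nullable, giving Ej | EjE | j | jE.
Drop N -> λ.
N -> Ej: E nullable, giving Ej | j.
Unchanged (no nullable symbols): S -> d; E -> j; N -> dd; N -> j.

S -> d | Nd | dE | NdE; E -> j | Ej | jE | EjE; N -> j | Ej | dd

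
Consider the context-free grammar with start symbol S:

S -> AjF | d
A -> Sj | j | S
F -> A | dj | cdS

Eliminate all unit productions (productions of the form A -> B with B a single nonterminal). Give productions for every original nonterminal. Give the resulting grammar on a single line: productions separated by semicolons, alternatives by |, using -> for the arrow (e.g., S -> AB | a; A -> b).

S -> d | AjF; A -> d | j | Sj | AjF; F -> d | j | Sj | dj | AjF | cdS

Unit productions: A->S, F->A.
Unit pairs (A ⇒* B via units): (A,S), (F,A), (F,S).
S: inherits non-unit rules of {S} → AjF | d.
A: inherits non-unit rules of {A, S} → AjF | Sj | d | j.
F: inherits non-unit rules of {A, F, S} → AjF | Sj | cdS | d | dj | j.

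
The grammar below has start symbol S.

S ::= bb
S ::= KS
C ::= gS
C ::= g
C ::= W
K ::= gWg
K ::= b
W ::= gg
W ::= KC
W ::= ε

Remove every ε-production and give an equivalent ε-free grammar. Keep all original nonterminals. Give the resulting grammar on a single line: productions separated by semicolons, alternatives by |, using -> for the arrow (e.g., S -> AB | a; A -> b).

S -> KS | bb; C -> W | g | gS; K -> b | gg | gWg; W -> K | KC | gg

Nullable set: {C, W}.
C -> W: W nullable, giving W.
K -> gWg: W nullable, giving gWg | gg.
Drop W -> ε.
W -> KC: C nullable, giving K | KC.
Unchanged (no nullable symbols): S -> KS; S -> bb; C -> g; C -> gS; K -> b; W -> gg.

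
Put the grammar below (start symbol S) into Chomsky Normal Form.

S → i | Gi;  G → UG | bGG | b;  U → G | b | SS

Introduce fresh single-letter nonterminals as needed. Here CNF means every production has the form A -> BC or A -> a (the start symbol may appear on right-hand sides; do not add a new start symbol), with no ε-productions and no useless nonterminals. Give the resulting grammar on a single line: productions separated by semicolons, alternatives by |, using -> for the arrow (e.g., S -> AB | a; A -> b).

No ε-productions.
After unit-elimination: S -> i | Gi; G -> b | UG | bGG; U -> b | SS | UG | bGG.
TERM: introduce A -> b, B -> i and substitute in every rule of length ≥2.
BIN: G -> AGG becomes G -> AC, C -> GG; U -> AGG becomes U -> AD, D -> GG.

S -> i | GB; A -> b; B -> i; C -> GG; D -> GG; G -> b | AC | UG; U -> b | AD | SS | UG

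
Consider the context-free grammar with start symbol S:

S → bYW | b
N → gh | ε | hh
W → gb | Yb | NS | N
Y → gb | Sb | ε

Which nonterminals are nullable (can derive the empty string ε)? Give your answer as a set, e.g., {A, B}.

{N, W, Y}

Directly nullable (have an ε-rule): {N, Y}.
W is nullable via W -> N (every symbol on the right is already known nullable).
Not nullable: S — each has a terminal in every rule's right-hand side or depends on a non-nullable symbol.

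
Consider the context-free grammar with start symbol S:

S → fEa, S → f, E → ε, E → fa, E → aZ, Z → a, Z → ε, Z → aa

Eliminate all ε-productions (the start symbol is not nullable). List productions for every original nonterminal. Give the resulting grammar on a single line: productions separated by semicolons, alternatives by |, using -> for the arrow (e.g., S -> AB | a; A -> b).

S -> f | fa | fEa; E -> a | aZ | fa; Z -> a | aa

Nullable set: {E, Z}.
S -> fEa: E nullable, giving fEa | fa.
Drop E -> ε.
E -> aZ: Z nullable, giving a | aZ.
Drop Z -> ε.
Unchanged (no nullable symbols): S -> f; E -> fa; Z -> a; Z -> aa.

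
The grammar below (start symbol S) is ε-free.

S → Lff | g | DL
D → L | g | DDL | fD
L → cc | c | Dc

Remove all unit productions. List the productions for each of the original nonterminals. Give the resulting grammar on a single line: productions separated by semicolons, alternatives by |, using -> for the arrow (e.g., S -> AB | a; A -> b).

S -> g | DL | Lff; D -> c | g | Dc | cc | fD | DDL; L -> c | Dc | cc

Unit productions: D->L.
Unit pairs (A ⇒* B via units): (D,L).
S: inherits non-unit rules of {S} → DL | Lff | g.
D: inherits non-unit rules of {D, L} → DDL | Dc | c | cc | fD | g.
L: inherits non-unit rules of {L} → Dc | c | cc.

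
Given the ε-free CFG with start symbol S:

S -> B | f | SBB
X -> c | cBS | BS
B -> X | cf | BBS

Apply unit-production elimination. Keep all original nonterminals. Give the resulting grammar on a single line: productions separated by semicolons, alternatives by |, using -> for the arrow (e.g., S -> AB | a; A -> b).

S -> c | f | BS | cf | BBS | SBB | cBS; B -> c | BS | cf | BBS | cBS; X -> c | BS | cBS

Unit productions: B->X, S->B.
Unit pairs (A ⇒* B via units): (B,X), (S,B), (S,X).
S: inherits non-unit rules of {B, S, X} → BBS | BS | SBB | c | cBS | cf | f.
B: inherits non-unit rules of {B, X} → BBS | BS | c | cBS | cf.
X: inherits non-unit rules of {X} → BS | c | cBS.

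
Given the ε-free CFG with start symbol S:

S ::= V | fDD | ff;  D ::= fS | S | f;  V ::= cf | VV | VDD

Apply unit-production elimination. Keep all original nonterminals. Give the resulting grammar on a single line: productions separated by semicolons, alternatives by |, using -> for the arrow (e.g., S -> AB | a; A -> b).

S -> VV | cf | ff | VDD | fDD; D -> f | VV | cf | fS | ff | VDD | fDD; V -> VV | cf | VDD

Unit productions: D->S, S->V.
Unit pairs (A ⇒* B via units): (D,S), (D,V), (S,V).
S: inherits non-unit rules of {S, V} → VDD | VV | cf | fDD | ff.
D: inherits non-unit rules of {D, S, V} → VDD | VV | cf | f | fDD | fS | ff.
V: inherits non-unit rules of {V} → VDD | VV | cf.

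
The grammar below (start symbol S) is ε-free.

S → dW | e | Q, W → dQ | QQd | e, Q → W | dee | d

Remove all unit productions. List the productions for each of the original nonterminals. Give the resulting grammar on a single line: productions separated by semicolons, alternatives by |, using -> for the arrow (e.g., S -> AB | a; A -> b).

S -> d | e | dQ | dW | QQd | dee; Q -> d | e | dQ | QQd | dee; W -> e | dQ | QQd

Unit productions: Q->W, S->Q.
Unit pairs (A ⇒* B via units): (Q,W), (S,Q), (S,W).
S: inherits non-unit rules of {Q, S, W} → QQd | d | dQ | dW | dee | e.
Q: inherits non-unit rules of {Q, W} → QQd | d | dQ | dee | e.
W: inherits non-unit rules of {W} → QQd | dQ | e.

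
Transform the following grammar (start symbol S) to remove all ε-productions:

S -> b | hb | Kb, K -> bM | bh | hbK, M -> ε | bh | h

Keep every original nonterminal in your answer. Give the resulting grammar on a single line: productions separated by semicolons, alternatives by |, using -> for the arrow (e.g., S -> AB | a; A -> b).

Nullable set: {M}.
K -> bM: M nullable, giving b | bM.
Drop M -> ε.
Unchanged (no nullable symbols): S -> Kb; S -> b; S -> hb; K -> bh; K -> hbK; M -> bh; M -> h.

S -> b | Kb | hb; K -> b | bM | bh | hbK; M -> h | bh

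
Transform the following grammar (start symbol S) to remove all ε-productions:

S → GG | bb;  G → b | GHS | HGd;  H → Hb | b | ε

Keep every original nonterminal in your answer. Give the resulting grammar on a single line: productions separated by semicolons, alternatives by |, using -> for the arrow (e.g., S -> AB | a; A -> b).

Nullable set: {H}.
G -> GHS: H nullable, giving GHS | GS.
G -> HGd: H nullable, giving Gd | HGd.
Drop H -> ε.
H -> Hb: H nullable, giving Hb | b.
Unchanged (no nullable symbols): S -> GG; S -> bb; G -> b; H -> b.

S -> GG | bb; G -> b | GS | Gd | GHS | HGd; H -> b | Hb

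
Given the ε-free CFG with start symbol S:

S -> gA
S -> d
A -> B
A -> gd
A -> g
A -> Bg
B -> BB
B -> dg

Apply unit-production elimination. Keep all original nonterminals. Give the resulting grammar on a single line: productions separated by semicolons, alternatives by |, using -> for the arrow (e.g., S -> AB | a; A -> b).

Unit productions: A->B.
Unit pairs (A ⇒* B via units): (A,B).
S: inherits non-unit rules of {S} → d | gA.
A: inherits non-unit rules of {A, B} → BB | Bg | dg | g | gd.
B: inherits non-unit rules of {B} → BB | dg.

S -> d | gA; A -> g | BB | Bg | dg | gd; B -> BB | dg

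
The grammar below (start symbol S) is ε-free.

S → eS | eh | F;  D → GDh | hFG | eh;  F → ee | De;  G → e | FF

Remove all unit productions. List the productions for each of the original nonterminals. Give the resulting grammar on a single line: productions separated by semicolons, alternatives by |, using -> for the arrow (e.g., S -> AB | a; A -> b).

S -> De | eS | ee | eh; D -> eh | GDh | hFG; F -> De | ee; G -> e | FF

Unit productions: S->F.
Unit pairs (A ⇒* B via units): (S,F).
S: inherits non-unit rules of {F, S} → De | eS | ee | eh.
D: inherits non-unit rules of {D} → GDh | eh | hFG.
F: inherits non-unit rules of {F} → De | ee.
G: inherits non-unit rules of {G} → FF | e.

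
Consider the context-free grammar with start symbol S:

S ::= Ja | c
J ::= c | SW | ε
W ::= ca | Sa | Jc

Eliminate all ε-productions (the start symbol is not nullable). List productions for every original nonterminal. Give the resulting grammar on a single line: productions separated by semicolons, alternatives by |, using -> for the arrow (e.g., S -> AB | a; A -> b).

Nullable set: {J}.
S -> Ja: J nullable, giving Ja | a.
Drop J -> ε.
W -> Jc: J nullable, giving Jc | c.
Unchanged (no nullable symbols): S -> c; J -> SW; J -> c; W -> Sa; W -> ca.

S -> a | c | Ja; J -> c | SW; W -> c | Jc | Sa | ca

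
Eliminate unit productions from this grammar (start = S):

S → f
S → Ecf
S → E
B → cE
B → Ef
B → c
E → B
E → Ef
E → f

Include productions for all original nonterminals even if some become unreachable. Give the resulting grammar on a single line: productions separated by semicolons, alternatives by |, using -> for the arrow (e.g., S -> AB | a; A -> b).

Unit productions: E->B, S->E.
Unit pairs (A ⇒* B via units): (E,B), (S,B), (S,E).
S: inherits non-unit rules of {B, E, S} → Ecf | Ef | c | cE | f.
B: inherits non-unit rules of {B} → Ef | c | cE.
E: inherits non-unit rules of {B, E} → Ef | c | cE | f.

S -> c | f | Ef | cE | Ecf; B -> c | Ef | cE; E -> c | f | Ef | cE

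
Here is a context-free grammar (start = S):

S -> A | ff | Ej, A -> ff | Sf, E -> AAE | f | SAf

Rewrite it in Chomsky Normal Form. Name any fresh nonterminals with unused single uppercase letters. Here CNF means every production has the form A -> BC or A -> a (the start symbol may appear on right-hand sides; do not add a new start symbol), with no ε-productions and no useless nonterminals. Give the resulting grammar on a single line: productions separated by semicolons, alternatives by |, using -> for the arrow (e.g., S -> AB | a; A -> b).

No ε-productions.
After unit-elimination: S -> Ej | Sf | ff; A -> Sf | ff; E -> f | AAE | SAf.
TERM: introduce B -> f, C -> j and substitute in every rule of length ≥2.
BIN: E -> AAE becomes E -> AD, D -> AE; E -> SAB becomes E -> SF, F -> AB.

S -> BB | EC | SB; A -> BB | SB; B -> f; C -> j; D -> AE; E -> f | AD | SF; F -> AB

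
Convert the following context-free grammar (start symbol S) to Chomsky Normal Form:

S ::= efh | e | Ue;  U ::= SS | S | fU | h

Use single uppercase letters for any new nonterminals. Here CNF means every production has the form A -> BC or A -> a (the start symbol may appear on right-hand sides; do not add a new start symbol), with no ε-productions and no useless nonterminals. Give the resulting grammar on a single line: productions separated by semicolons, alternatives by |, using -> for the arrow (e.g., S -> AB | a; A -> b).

No ε-productions.
After unit-elimination: S -> e | Ue | efh; U -> e | h | SS | Ue | fU | efh.
TERM: introduce A -> e, B -> f, C -> h and substitute in every rule of length ≥2.
BIN: S -> ABC becomes S -> AD, D -> BC; U -> ABC becomes U -> AE, E -> BC.

S -> e | AD | UA; A -> e; B -> f; C -> h; D -> BC; E -> BC; U -> e | h | AE | BU | SS | UA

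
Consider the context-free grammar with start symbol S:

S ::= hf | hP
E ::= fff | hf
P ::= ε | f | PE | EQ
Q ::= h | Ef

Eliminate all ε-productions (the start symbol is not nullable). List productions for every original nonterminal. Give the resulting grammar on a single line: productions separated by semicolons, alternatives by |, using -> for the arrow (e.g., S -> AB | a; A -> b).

S -> h | hP | hf; E -> hf | fff; P -> E | f | EQ | PE; Q -> h | Ef

Nullable set: {P}.
S -> hP: P nullable, giving h | hP.
Drop P -> ε.
P -> PE: P nullable, giving E | PE.
Unchanged (no nullable symbols): S -> hf; E -> fff; E -> hf; P -> EQ; P -> f; Q -> Ef; Q -> h.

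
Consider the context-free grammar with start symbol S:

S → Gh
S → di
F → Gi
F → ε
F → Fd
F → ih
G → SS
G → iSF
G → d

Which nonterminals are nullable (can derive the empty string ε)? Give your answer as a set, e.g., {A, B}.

Directly nullable (have an ε-rule): {F}.
Not nullable: G, S — each has a terminal in every rule's right-hand side or depends on a non-nullable symbol.

{F}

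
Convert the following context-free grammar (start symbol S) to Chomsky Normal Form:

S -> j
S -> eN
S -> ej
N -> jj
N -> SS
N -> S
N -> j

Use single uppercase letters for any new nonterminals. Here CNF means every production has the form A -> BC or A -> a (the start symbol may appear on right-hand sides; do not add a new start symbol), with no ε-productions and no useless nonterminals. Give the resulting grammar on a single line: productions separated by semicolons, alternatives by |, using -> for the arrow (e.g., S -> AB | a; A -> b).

No ε-productions.
After unit-elimination: S -> j | eN | ej; N -> j | SS | eN | ej | jj.
TERM: introduce A -> e, B -> j and substitute in every rule of length ≥2.

S -> j | AB | AN; A -> e; B -> j; N -> j | AB | AN | BB | SS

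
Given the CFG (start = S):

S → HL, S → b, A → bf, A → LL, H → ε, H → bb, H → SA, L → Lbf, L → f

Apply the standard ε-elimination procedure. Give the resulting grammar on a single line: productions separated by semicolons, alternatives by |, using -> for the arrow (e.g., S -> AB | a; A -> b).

Nullable set: {H}.
S -> HL: H nullable, giving HL | L.
Drop H -> ε.
Unchanged (no nullable symbols): S -> b; A -> LL; A -> bf; H -> SA; H -> bb; L -> Lbf; L -> f.

S -> L | b | HL; A -> LL | bf; H -> SA | bb; L -> f | Lbf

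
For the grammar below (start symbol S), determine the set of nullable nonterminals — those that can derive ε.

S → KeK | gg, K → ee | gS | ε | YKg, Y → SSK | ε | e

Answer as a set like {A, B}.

Directly nullable (have an ε-rule): {K, Y}.
Not nullable: S — each has a terminal in every rule's right-hand side or depends on a non-nullable symbol.

{K, Y}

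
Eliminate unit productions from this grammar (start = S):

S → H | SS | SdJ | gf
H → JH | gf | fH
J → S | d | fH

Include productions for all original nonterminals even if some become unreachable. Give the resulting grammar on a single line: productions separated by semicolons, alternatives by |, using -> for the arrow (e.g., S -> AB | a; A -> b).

Unit productions: J->S, S->H.
Unit pairs (A ⇒* B via units): (J,H), (J,S), (S,H).
S: inherits non-unit rules of {H, S} → JH | SS | SdJ | fH | gf.
H: inherits non-unit rules of {H} → JH | fH | gf.
J: inherits non-unit rules of {H, J, S} → JH | SS | SdJ | d | fH | gf.

S -> JH | SS | fH | gf | SdJ; H -> JH | fH | gf; J -> d | JH | SS | fH | gf | SdJ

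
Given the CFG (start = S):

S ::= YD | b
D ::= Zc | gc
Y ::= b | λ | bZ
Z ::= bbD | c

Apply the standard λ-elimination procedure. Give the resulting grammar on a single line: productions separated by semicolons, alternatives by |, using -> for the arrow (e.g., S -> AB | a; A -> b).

Nullable set: {Y}.
S -> YD: Y nullable, giving D | YD.
Drop Y -> λ.
Unchanged (no nullable symbols): S -> b; D -> Zc; D -> gc; Y -> b; Y -> bZ; Z -> bbD; Z -> c.

S -> D | b | YD; D -> Zc | gc; Y -> b | bZ; Z -> c | bbD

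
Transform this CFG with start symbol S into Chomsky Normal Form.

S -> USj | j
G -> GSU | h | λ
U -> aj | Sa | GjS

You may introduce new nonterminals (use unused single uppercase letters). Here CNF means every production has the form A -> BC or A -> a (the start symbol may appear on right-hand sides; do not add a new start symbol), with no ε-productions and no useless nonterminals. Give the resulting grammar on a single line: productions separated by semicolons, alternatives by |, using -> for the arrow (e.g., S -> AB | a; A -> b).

S -> j | UD; A -> j; B -> a; C -> SU; D -> SA; E -> AS; G -> h | GC | SU; U -> AS | BA | GE | SB

Nullable: {G}; after ε-elimination: S -> j | USj; G -> h | SU | GSU; U -> Sa | aj | jS | GjS.
No unit productions to eliminate.
TERM: introduce B -> a, A -> j and substitute in every rule of length ≥2.
BIN: G -> GSU becomes G -> GC, C -> SU; S -> USA becomes S -> UD, D -> SA; U -> GAS becomes U -> GE, E -> AS.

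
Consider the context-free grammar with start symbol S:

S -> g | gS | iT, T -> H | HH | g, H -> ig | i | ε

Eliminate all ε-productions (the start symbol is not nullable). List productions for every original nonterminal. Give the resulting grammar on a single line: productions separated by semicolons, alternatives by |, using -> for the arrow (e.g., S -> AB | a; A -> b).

S -> g | i | gS | iT; H -> i | ig; T -> H | g | HH

Nullable set: {H, T}.
S -> iT: T nullable, giving i | iT.
Drop H -> ε.
T -> H: H nullable, giving H.
T -> HH: H, H nullable, giving H | HH.
Unchanged (no nullable symbols): S -> g; S -> gS; H -> i; H -> ig; T -> g.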